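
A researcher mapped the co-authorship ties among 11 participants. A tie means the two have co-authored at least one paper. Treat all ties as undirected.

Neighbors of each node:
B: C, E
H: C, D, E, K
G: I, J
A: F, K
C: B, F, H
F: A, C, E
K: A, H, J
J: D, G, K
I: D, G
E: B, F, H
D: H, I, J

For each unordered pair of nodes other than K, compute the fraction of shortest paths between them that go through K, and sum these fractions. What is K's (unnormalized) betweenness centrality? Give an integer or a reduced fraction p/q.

Pairs whose geodesics pass through K — E–J: 1/2; E–G: 1/3; F–J: 1; F–G: 1; A–J: 1; A–G: 1; A–I: 3/3; A–D: 2/2; A–H: 1; J–H: 1/2; J–C: 1/2; J–B: 2/4; G–H: 1/3; G–C: 1/3 … (+1 more pairs).
All other pairs contribute 0.
Summing the contributions gives betweenness(K) = 31/3.

31/3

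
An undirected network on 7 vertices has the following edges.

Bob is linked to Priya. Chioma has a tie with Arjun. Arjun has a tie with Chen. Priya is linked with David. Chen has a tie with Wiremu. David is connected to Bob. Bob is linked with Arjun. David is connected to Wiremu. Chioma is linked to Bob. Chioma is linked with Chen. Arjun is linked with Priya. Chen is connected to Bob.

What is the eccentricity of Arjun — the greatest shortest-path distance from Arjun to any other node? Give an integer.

Distances from Arjun: Bob:1, Chen:1, Chioma:1, David:2, Priya:1, Wiremu:2.
The largest is 2 (to David and Wiremu), so the eccentricity of Arjun is 2.

2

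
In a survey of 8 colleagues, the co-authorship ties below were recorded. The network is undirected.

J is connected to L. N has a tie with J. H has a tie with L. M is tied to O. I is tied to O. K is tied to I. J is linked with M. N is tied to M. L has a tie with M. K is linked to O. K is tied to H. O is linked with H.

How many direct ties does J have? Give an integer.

J is directly tied to L, M, and N. That is 3 neighbors, so the degree of J is 3.

3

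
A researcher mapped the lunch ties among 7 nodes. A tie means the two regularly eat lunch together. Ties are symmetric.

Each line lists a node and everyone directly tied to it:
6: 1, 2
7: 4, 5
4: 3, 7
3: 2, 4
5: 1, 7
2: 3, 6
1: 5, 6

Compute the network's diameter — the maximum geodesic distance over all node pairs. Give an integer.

3

Eccentricity of each node (its greatest distance to any other): 1:3, 2:3, 3:3, 4:3, 5:3, 6:3, 7:3.
The maximum eccentricity is 3, realized for instance by the pair 6–4 via 6 – 2 – 3 – 4. So the diameter is 3.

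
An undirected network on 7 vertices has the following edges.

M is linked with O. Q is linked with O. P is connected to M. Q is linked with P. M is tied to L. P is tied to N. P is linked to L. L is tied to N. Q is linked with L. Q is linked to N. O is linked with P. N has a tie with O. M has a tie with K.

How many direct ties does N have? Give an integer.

N is directly tied to L, O, P, and Q. That is 4 neighbors, so the degree of N is 4.

4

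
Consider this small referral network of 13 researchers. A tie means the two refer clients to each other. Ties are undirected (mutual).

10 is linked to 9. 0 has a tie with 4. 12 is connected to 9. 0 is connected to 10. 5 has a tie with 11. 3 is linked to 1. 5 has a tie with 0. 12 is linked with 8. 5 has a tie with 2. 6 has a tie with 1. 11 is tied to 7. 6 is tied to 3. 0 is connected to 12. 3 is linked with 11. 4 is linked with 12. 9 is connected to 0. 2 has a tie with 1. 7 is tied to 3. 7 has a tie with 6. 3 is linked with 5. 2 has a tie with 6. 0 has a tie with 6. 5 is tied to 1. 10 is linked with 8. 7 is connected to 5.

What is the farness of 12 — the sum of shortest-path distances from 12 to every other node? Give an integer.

Distances from 12: 0:1, 1:3, 2:3, 3:3, 4:1, 5:2, 6:2, 7:3, 8:1, 9:1, 10:2, 11:3.
Sum = 1 + 3 + 3 + 3 + 1 + 2 + 2 + 3 + 1 + 1 + 2 + 3 = 25.

25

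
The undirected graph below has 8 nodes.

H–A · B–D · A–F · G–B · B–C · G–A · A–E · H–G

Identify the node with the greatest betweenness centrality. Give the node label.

G

Unnormalized betweenness of each node: A:11, B:11, C:0, D:0, E:0, F:0, G:12, H:0.
G has the largest value, 12, making it the main broker — the node through which the most shortest paths run.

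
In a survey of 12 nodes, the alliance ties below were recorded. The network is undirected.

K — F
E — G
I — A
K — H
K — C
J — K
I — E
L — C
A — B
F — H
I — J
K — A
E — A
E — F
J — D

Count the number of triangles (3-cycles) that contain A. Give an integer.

A's neighbors: B, E, I, and K.
Neighbor pairs that are themselves tied: A–E–I. Each forms one triangle with A, for 1 in total.

1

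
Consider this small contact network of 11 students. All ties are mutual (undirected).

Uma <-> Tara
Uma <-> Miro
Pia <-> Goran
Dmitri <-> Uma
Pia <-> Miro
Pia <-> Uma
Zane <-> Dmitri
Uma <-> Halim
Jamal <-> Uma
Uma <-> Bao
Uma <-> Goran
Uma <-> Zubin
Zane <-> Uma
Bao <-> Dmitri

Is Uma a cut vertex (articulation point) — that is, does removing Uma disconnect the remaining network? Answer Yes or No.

Removing Uma leaves {Bao, Dmitri, and Zane} with no path to {Tara}, so the network splits into 6 components. Uma is a cut vertex.

Yes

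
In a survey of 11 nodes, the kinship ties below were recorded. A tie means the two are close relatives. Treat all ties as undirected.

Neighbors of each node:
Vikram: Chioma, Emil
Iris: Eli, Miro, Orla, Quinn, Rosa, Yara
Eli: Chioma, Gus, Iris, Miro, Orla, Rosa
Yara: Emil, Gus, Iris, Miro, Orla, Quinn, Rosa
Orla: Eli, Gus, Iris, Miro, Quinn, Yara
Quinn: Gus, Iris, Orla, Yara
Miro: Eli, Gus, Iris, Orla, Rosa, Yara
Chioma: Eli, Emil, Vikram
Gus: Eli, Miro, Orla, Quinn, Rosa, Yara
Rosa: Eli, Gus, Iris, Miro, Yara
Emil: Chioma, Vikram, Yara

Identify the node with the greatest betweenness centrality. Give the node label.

Yara

Unnormalized betweenness of each node: Chioma:9/2, Eli:517/60, Emil:23/4, Gus:47/30, Iris:47/30, Miro:17/30, Orla:6/5, Quinn:1/6, Rosa:11/30, Vikram:0, Yara:107/10.
Yara has the largest value, 107/10, making it the main broker — the node through which the most shortest paths run.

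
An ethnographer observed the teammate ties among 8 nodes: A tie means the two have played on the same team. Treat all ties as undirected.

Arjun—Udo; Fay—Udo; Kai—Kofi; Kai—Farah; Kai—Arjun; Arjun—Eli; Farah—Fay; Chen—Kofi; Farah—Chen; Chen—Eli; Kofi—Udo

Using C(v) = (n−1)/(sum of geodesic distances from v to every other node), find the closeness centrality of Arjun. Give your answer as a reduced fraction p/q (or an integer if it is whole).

Distances from Arjun: Chen:2, Eli:1, Farah:2, Fay:2, Kai:1, Kofi:2, Udo:1. Sum = 11.
n = 8, so closeness = 7/11.

7/11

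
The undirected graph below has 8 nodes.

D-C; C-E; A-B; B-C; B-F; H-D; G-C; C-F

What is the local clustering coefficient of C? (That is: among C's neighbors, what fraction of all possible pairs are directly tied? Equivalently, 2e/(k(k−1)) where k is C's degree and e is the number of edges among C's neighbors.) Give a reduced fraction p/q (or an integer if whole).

C's neighbors: B, D, E, F, and G (k = 5).
Possible neighbor pairs: C(5,2) = 10. Edges among them: B–F → e = 1.
Clustering(C) = 1/10.

1/10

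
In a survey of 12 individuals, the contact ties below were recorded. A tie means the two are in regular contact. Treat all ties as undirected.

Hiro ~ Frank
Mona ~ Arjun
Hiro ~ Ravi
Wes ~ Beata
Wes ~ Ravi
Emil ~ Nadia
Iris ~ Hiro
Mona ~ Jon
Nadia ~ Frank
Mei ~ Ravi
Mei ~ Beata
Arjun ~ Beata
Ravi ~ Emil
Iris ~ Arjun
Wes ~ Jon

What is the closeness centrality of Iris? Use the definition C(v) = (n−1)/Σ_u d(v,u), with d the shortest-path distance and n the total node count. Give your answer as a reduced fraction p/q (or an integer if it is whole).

Distances from Iris: Arjun:1, Beata:2, Emil:3, Frank:2, Hiro:1, Jon:3, Mei:3, Mona:2, Nadia:3, Ravi:2, Wes:3. Sum = 25.
n = 12, so closeness = 11/25.

11/25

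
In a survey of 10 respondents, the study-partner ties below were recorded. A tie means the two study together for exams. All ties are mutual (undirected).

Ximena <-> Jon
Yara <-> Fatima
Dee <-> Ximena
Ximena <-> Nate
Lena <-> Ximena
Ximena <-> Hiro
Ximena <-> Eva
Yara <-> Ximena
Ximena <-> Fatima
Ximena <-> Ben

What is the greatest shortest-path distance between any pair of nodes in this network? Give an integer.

2

Eccentricity of each node (its greatest distance to any other): Ben:2, Dee:2, Eva:2, Fatima:2, Hiro:2, Jon:2, Lena:2, Nate:2, Ximena:1, Yara:2.
The maximum eccentricity is 2, realized for instance by the pair Fatima–Hiro via Fatima – Ximena – Hiro. So the diameter is 2.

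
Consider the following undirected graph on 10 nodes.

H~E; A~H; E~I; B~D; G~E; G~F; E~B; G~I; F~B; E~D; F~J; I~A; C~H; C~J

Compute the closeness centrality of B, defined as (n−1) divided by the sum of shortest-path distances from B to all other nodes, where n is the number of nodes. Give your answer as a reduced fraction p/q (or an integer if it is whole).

9/17

Distances from B: A:3, C:3, D:1, E:1, F:1, G:2, H:2, I:2, J:2. Sum = 17.
n = 10, so closeness = 9/17.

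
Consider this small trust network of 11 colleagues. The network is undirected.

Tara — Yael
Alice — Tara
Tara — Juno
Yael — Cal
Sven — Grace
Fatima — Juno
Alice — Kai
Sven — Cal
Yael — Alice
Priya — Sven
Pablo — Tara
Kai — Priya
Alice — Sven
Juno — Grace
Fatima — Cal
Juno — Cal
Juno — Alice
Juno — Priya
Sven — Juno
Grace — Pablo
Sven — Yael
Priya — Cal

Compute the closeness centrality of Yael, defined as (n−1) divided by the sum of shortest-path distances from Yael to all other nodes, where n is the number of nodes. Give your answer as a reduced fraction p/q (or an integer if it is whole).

5/8

Distances from Yael: Alice:1, Cal:1, Fatima:2, Grace:2, Juno:2, Kai:2, Pablo:2, Priya:2, Sven:1, Tara:1. Sum = 16.
n = 11, so closeness = 10/16 = 5/8.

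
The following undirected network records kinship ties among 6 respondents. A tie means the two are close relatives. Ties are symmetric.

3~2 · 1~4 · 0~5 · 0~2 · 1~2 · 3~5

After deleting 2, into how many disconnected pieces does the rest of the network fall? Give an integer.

Without 2, the remaining ties split the others into: {0, 3, 5}; {1, 4}.
That's 2 separate components.

2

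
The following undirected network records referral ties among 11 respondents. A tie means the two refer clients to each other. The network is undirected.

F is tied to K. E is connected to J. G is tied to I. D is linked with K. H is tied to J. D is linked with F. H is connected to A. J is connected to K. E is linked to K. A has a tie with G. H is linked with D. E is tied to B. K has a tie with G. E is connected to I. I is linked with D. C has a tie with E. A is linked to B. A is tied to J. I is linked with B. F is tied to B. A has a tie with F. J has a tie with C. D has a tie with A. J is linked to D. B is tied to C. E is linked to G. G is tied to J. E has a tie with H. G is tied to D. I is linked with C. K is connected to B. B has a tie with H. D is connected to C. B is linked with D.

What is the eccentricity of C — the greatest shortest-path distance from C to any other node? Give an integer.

Distances from C: A:2, B:1, D:1, E:1, F:2, G:2, H:2, I:1, J:1, K:2.
The largest is 2 (to G, H, A, K, and F), so the eccentricity of C is 2.

2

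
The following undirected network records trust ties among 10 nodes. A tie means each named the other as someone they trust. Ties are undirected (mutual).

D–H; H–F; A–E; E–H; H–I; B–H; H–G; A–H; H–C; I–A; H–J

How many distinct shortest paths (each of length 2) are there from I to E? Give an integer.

2

The shortest distance is 2. The length-2 paths are: I–H–E; I–A–E.
That gives 2 distinct shortest paths.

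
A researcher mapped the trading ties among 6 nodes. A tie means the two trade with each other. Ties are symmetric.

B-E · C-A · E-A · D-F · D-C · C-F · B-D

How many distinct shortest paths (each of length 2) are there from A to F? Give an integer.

The shortest distance is 2, and the only length-2 path is A–C–F. So there is exactly 1 shortest path.

1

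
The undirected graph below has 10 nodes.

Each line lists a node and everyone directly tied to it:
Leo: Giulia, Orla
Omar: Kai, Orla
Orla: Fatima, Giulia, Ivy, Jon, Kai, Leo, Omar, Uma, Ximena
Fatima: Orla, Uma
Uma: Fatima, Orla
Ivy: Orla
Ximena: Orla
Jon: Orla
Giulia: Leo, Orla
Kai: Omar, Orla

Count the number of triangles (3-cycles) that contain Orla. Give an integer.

Orla's neighbors: Fatima, Giulia, Ivy, Jon, Kai, Leo, Omar, Uma, and Ximena.
Neighbor pairs that are themselves tied: Orla–Fatima–Uma; Orla–Giulia–Leo; Orla–Kai–Omar. Each forms one triangle with Orla, for 3 in total.

3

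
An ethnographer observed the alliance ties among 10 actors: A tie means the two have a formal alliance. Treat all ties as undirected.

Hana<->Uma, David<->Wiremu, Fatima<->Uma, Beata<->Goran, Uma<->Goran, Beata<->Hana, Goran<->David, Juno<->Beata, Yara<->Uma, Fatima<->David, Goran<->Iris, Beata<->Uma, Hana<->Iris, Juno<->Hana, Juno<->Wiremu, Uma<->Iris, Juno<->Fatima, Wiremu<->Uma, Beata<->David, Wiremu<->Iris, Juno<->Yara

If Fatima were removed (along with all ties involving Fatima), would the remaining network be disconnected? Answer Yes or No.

Even without Fatima, every remaining node can still reach every other (the residual graph is connected), so Fatima is not a cut vertex.

No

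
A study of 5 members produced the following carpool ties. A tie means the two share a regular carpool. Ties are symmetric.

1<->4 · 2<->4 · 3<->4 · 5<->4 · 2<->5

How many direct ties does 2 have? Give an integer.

2 is directly tied to 4 and 5. That is 2 neighbors, so the degree of 2 is 2.

2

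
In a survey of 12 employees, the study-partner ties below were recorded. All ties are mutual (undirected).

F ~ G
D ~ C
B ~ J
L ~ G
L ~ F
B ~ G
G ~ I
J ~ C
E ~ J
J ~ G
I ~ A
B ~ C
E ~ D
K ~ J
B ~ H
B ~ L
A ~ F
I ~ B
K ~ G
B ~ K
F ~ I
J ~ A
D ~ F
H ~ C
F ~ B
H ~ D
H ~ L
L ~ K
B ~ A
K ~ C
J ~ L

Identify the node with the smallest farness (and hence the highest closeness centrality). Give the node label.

B

Farness (sum of distances to all others) for each node — A:18, B:13, C:17, D:18, E:21, F:16, G:16, H:18, I:19, J:15, K:17, L:16.
The smallest farness is 13, for B, so B has the highest closeness.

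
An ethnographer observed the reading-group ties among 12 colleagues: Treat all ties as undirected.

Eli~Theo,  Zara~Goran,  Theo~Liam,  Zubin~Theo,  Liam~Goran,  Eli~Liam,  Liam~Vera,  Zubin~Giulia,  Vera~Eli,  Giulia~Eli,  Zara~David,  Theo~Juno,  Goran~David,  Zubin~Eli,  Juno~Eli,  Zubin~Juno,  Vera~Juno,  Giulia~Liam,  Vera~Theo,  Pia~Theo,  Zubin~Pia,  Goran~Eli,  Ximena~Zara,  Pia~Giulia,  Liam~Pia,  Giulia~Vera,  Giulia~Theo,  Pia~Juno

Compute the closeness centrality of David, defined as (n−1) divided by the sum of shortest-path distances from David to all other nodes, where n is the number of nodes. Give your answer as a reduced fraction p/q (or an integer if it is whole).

Distances from David: Eli:2, Giulia:3, Goran:1, Juno:3, Liam:2, Pia:3, Theo:3, Vera:3, Ximena:2, Zara:1, Zubin:3. Sum = 26.
n = 12, so closeness = 11/26.

11/26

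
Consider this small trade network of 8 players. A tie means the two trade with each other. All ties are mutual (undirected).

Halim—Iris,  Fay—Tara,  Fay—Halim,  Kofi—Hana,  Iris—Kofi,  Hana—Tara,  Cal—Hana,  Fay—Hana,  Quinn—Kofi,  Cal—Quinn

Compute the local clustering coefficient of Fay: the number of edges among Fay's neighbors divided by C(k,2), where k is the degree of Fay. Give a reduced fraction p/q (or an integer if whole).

Fay's neighbors: Halim, Hana, and Tara (k = 3).
Possible neighbor pairs: C(3,2) = 3. Edges among them: Hana–Tara → e = 1.
Clustering(Fay) = 1/3.

1/3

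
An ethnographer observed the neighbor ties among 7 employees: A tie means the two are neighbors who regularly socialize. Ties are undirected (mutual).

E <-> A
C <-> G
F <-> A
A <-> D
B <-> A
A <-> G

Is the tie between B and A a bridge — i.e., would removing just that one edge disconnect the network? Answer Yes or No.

Yes

Without the B–A edge there is no alternate route between B and A, so the network disconnects. It is a bridge.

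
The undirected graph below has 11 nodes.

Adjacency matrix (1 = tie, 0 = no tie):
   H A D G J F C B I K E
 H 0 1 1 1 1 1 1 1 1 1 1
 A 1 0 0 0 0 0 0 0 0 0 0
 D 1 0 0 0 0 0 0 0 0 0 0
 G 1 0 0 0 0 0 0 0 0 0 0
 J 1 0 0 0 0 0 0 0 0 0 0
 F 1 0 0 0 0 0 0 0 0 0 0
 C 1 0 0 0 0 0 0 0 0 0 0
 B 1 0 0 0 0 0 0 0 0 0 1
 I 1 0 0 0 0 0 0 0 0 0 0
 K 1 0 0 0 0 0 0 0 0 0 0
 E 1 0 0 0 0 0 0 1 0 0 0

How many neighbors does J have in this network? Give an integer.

1

J is directly tied to H. That is 1 neighbor, so the degree of J is 1.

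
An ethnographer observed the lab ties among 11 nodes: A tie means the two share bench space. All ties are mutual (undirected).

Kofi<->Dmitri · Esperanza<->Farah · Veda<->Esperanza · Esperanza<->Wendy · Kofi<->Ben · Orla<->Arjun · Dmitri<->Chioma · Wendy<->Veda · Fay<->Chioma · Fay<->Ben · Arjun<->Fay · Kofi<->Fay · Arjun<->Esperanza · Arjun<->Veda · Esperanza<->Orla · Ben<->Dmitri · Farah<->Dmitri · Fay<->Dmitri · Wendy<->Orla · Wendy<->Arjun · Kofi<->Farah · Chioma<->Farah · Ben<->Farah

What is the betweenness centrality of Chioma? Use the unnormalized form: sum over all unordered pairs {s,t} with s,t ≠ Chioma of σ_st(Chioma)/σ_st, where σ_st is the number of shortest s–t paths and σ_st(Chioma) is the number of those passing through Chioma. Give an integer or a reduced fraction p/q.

Pairs whose geodesics pass through Chioma — Fay–Farah: 1/4.
All other pairs contribute 0.
Summing the contributions gives betweenness(Chioma) = 1/4.

1/4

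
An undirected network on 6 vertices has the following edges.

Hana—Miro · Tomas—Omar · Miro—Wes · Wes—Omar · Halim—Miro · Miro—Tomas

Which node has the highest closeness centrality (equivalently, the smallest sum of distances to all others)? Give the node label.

Farness (sum of distances to all others) for each node — Halim:10, Hana:10, Miro:6, Omar:10, Tomas:8, Wes:8.
The smallest farness is 6, for Miro, so Miro has the highest closeness.

Miro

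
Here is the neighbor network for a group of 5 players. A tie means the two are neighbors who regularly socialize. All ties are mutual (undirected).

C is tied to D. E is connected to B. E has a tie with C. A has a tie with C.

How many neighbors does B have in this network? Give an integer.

B is directly tied to E. That is 1 neighbor, so the degree of B is 1.

1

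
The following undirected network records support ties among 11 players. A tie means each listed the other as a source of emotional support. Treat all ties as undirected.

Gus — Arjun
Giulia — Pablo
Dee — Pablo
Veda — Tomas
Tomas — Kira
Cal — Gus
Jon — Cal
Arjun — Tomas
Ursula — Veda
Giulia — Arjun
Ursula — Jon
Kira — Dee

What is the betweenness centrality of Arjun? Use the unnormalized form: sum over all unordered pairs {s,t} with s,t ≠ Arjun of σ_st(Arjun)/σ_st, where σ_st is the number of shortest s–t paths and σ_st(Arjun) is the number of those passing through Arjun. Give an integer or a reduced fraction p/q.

Pairs whose geodesics pass through Arjun — Gus–Veda: 1; Gus–Tomas: 1; Gus–Kira: 1; Gus–Dee: 2/2; Gus–Pablo: 1; Gus–Giulia: 1; Cal–Tomas: 1; Cal–Kira: 1; Cal–Dee: 2/2; Cal–Pablo: 1; Cal–Giulia: 1; Jon–Pablo: 1; Jon–Giulia: 1; Ursula–Pablo: 1/2 … (+6 more pairs).
All other pairs contribute 0.
Summing the contributions gives betweenness(Arjun) = 18.

18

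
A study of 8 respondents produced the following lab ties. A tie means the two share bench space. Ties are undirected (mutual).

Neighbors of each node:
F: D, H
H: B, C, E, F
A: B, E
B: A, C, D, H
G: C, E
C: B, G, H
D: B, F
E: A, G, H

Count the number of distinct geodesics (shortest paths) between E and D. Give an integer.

The shortest distance is 3. The length-3 paths are: E–H–F–D; E–H–B–D; E–A–B–D.
That gives 3 distinct shortest paths.

3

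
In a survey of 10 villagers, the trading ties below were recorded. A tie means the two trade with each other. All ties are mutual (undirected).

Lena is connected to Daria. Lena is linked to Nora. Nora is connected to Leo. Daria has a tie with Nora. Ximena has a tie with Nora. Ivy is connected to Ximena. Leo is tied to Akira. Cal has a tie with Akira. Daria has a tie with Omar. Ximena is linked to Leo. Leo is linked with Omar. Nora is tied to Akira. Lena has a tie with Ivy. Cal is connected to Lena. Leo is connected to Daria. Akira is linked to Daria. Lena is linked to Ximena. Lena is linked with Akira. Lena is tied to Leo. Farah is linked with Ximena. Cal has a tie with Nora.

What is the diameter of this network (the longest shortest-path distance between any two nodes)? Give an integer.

3

Eccentricity of each node (its greatest distance to any other): Akira:3, Cal:3, Daria:3, Farah:3, Ivy:3, Lena:2, Leo:2, Nora:2, Omar:3, Ximena:2.
The maximum eccentricity is 3, realized for instance by the pair Ivy–Omar via Ivy – Ximena – Leo – Omar. So the diameter is 3.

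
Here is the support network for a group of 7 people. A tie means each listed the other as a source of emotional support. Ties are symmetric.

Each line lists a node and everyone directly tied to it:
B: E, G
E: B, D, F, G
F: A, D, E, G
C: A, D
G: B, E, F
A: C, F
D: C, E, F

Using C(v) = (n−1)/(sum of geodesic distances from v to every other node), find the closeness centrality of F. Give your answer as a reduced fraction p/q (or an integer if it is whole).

Distances from F: A:1, B:2, C:2, D:1, E:1, G:1. Sum = 8.
n = 7, so closeness = 6/8 = 3/4.

3/4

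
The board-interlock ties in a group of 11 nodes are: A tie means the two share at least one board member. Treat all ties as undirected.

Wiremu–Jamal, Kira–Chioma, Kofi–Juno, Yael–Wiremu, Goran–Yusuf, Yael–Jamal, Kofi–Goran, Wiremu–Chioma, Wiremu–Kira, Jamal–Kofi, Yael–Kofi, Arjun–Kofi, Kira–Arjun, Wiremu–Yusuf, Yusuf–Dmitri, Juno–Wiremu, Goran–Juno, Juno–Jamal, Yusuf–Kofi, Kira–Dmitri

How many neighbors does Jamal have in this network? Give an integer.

Jamal is directly tied to Juno, Kofi, Wiremu, and Yael. That is 4 neighbors, so the degree of Jamal is 4.

4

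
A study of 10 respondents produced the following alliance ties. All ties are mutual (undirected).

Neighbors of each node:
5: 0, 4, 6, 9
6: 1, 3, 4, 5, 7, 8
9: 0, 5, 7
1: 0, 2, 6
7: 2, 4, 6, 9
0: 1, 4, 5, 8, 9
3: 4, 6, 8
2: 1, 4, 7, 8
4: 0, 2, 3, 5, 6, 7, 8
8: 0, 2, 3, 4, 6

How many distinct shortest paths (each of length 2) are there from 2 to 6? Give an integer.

4

The shortest distance is 2. The length-2 paths are: 2–4–6; 2–7–6; 2–1–6; 2–8–6.
That gives 4 distinct shortest paths.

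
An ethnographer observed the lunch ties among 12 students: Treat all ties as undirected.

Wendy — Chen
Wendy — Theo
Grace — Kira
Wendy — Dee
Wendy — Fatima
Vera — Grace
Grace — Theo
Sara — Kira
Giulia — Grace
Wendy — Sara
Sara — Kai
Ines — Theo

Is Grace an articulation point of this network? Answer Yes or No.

Yes

Removing Grace leaves {Giulia} with no path to {Chen, Dee, Fatima, Ines, Kai, Kira, Sara, Theo, and Wendy}, so the network splits into 3 components. Grace is a cut vertex.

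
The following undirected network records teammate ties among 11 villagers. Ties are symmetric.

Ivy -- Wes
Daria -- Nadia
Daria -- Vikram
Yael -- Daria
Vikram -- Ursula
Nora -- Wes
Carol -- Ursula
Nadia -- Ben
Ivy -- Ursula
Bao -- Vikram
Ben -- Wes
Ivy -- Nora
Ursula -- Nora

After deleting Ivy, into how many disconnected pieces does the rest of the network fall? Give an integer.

1

Ivy's neighbors (Nora, Ursula, and Wes) remain reachable from one another through other ties, so the rest of the network stays in one piece.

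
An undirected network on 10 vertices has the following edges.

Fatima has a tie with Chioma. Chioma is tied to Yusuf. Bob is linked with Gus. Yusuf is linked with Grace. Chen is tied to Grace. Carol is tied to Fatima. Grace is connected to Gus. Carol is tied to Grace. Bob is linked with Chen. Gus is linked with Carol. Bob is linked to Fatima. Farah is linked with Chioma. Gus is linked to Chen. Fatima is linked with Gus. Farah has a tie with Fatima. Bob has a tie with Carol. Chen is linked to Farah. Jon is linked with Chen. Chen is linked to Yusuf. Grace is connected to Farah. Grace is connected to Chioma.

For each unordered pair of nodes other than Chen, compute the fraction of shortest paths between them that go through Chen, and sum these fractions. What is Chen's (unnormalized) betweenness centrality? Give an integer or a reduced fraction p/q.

11

Pairs whose geodesics pass through Chen — Gus–Farah: 1/3; Gus–Jon: 1; Gus–Yusuf: 1/2; Farah–Bob: 1/2; Farah–Jon: 1; Farah–Yusuf: 1/3; Chioma–Jon: 3/3; Fatima–Jon: 3/3; Bob–Jon: 1; Bob–Grace: 1/3; Bob–Yusuf: 1; Jon–Grace: 1; Jon–Carol: 3/3; Jon–Yusuf: 1.
All other pairs contribute 0.
Summing the contributions gives betweenness(Chen) = 11.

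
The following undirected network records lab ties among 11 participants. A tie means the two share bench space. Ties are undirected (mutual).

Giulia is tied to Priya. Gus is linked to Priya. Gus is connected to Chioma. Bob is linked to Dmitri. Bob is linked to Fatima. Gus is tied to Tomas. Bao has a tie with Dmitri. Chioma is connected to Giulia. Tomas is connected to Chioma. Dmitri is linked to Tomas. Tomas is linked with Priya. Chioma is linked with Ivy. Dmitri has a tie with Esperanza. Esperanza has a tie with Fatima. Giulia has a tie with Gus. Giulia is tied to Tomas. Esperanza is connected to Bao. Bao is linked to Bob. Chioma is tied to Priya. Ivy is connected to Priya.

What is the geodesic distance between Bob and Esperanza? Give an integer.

One shortest route is Bob – Bao – Esperanza, which uses 2 edges, and Bob and Esperanza are not directly tied, so nothing shorter exists. So d(Bob,Esperanza) = 2.

2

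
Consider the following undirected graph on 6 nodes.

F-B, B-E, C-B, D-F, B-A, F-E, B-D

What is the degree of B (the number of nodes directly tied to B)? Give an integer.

5

B is directly tied to A, C, D, E, and F. That is 5 neighbors, so the degree of B is 5.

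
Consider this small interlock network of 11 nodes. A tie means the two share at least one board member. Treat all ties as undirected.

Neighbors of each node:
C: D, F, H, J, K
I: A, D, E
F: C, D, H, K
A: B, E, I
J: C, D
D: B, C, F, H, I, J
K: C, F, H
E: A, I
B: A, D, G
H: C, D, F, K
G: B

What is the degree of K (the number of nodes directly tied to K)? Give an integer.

K is directly tied to C, F, and H. That is 3 neighbors, so the degree of K is 3.

3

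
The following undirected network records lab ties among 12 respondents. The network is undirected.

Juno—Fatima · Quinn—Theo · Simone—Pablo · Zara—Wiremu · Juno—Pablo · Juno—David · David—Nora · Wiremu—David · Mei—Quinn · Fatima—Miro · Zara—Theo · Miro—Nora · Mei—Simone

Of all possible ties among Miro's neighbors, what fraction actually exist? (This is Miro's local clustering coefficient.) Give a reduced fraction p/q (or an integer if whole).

Miro's neighbors: Fatima and Nora (k = 2).
Possible neighbor pairs: C(2,2) = 1. Edges among them: none → e = 0.
Clustering(Miro) = 0/1.

0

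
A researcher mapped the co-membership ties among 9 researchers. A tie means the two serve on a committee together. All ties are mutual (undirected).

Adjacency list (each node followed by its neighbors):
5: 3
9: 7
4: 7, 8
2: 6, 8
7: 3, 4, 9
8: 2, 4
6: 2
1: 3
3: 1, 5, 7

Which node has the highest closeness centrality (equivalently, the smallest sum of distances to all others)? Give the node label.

7

Farness (sum of distances to all others) for each node — 1:26, 2:25, 3:19, 4:17, 5:26, 6:32, 7:16, 8:20, 9:23.
The smallest farness is 16, for 7, so 7 has the highest closeness.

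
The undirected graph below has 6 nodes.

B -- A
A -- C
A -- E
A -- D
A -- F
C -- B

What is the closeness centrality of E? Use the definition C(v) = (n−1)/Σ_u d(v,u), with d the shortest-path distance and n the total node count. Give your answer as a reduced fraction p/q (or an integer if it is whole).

Distances from E: A:1, B:2, C:2, D:2, F:2. Sum = 9.
n = 6, so closeness = 5/9.

5/9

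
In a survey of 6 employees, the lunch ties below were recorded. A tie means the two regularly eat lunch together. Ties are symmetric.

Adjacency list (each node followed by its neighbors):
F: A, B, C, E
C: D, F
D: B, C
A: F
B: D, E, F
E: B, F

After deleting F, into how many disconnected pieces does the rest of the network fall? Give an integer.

Without F, the remaining ties split the others into: {A}; {B, C, D, E}.
That's 2 separate components.

2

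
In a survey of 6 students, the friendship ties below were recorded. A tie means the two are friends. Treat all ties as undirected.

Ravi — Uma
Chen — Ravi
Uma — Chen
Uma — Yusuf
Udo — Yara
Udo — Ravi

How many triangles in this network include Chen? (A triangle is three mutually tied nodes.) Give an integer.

Chen's neighbors: Ravi and Uma.
Neighbor pairs that are themselves tied: Chen–Ravi–Uma. Each forms one triangle with Chen, for 1 in total.

1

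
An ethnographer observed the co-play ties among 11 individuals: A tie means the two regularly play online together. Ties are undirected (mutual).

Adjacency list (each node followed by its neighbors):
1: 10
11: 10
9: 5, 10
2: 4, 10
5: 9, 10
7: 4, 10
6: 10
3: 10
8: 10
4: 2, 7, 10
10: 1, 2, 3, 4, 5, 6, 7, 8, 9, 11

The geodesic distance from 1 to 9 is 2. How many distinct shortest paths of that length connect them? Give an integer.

1

The shortest distance is 2, and the only length-2 path is 1–10–9. So there is exactly 1 shortest path.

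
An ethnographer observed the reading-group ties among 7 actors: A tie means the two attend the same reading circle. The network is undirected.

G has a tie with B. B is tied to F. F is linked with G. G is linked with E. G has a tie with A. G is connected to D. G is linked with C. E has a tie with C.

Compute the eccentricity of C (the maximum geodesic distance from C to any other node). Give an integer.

2

Distances from C: A:2, B:2, D:2, E:1, F:2, G:1.
The largest is 2 (to A, D, B, and F), so the eccentricity of C is 2.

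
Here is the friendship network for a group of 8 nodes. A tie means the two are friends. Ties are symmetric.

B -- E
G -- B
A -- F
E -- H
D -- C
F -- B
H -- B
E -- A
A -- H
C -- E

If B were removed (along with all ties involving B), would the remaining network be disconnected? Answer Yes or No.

Removing B leaves {A, C, D, E, F, and H} with no path to {G}, so the network splits into 2 components. B is a cut vertex.

Yes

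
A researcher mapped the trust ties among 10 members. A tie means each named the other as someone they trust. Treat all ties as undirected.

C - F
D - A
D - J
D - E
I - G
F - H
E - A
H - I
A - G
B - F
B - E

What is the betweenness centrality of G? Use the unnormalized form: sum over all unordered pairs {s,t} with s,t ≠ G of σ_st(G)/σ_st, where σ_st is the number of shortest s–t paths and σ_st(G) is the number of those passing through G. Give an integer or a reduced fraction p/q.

Pairs whose geodesics pass through G — I–A: 1; I–D: 1; I–E: 1; I–J: 1; A–H: 1; D–H: 1/2; J–H: 1/2.
All other pairs contribute 0.
Summing the contributions gives betweenness(G) = 6.

6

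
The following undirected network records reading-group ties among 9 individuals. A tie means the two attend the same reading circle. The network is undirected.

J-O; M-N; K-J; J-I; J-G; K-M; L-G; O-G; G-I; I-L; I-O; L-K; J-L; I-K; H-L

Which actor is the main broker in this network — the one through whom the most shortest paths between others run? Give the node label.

Unnormalized betweenness of each node: G:2/3, H:0, I:19/6, J:19/6, K:12, L:8, M:7, N:0, O:0.
K has the largest value, 12, making it the main broker — the node through which the most shortest paths run.

K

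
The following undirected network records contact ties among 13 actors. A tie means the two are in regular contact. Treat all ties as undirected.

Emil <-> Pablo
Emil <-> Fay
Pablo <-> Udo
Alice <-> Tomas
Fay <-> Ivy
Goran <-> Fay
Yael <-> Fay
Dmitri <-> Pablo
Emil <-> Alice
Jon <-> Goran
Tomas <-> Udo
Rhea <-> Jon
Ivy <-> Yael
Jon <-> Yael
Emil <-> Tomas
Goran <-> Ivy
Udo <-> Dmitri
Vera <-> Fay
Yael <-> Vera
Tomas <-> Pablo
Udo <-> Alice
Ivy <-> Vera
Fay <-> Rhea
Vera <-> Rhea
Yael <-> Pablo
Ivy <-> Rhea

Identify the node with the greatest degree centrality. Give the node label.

Degrees — Alice:3, Dmitri:2, Emil:4, Fay:6, Goran:3, Ivy:5, Jon:3, Pablo:5, Rhea:4, Tomas:4, Udo:4, Vera:4, Yael:5.
The maximum is 6, attained only by Fay.

Fay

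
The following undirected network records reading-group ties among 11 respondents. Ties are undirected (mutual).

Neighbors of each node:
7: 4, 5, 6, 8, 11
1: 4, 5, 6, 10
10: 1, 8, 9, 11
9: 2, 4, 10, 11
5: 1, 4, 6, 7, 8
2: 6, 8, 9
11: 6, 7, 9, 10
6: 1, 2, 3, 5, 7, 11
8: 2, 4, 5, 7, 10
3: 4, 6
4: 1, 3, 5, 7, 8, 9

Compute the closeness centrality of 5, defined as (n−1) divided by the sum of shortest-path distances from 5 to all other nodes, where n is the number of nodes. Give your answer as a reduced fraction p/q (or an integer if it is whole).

Distances from 5: 1:1, 2:2, 3:2, 4:1, 6:1, 7:1, 8:1, 9:2, 10:2, 11:2. Sum = 15.
n = 11, so closeness = 10/15 = 2/3.

2/3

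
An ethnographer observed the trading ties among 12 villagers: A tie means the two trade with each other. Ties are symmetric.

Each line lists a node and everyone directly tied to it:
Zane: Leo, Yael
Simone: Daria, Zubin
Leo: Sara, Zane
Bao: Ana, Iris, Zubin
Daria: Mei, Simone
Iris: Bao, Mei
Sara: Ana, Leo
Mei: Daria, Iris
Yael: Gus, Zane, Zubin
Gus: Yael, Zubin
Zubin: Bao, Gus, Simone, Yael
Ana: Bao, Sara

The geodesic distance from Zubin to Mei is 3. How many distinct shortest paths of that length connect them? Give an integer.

2

The shortest distance is 3. The length-3 paths are: Zubin–Bao–Iris–Mei; Zubin–Simone–Daria–Mei.
That gives 2 distinct shortest paths.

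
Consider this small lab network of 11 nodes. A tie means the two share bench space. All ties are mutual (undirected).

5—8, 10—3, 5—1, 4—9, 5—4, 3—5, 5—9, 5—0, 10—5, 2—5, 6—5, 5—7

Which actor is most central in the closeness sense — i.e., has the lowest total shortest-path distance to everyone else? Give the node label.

Farness (sum of distances to all others) for each node — 0:19, 1:19, 2:19, 3:18, 4:18, 5:10, 6:19, 7:19, 8:19, 9:18, 10:18.
The smallest farness is 10, for 5, so 5 has the highest closeness.

5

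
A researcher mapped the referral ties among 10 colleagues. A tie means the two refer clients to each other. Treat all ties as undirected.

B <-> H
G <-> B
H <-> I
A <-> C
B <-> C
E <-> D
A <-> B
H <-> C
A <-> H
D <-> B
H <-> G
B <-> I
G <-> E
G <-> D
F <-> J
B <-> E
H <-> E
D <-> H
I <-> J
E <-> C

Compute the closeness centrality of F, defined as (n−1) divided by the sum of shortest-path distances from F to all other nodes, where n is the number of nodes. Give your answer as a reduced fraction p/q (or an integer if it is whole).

9/29

Distances from F: A:4, B:3, C:4, D:4, E:4, G:4, H:3, I:2, J:1. Sum = 29.
n = 10, so closeness = 9/29.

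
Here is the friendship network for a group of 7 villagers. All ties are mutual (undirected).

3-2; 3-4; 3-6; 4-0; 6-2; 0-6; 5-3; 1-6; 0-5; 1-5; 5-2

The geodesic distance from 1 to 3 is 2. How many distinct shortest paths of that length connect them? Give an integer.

2

The shortest distance is 2. The length-2 paths are: 1–5–3; 1–6–3.
That gives 2 distinct shortest paths.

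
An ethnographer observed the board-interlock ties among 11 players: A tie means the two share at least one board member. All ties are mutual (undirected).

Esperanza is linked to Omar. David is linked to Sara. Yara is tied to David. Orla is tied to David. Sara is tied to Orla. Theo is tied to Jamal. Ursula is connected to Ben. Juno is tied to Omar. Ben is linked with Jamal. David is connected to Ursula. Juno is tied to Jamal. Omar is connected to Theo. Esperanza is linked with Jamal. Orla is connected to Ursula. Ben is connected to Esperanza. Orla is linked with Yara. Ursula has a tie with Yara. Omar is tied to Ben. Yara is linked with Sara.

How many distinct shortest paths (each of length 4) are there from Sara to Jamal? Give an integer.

The shortest distance is 4. The length-4 paths are: Sara–David–Ursula–Ben–Jamal; Sara–Yara–Ursula–Ben–Jamal; Sara–Orla–Ursula–Ben–Jamal.
That gives 3 distinct shortest paths.

3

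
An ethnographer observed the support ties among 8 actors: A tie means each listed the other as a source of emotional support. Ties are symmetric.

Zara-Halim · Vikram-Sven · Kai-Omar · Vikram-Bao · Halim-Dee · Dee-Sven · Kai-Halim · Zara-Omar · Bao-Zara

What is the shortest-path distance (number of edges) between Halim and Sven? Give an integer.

One shortest route is Halim – Dee – Sven, which uses 2 edges, and Halim and Sven are not directly tied, so nothing shorter exists. So d(Halim,Sven) = 2.

2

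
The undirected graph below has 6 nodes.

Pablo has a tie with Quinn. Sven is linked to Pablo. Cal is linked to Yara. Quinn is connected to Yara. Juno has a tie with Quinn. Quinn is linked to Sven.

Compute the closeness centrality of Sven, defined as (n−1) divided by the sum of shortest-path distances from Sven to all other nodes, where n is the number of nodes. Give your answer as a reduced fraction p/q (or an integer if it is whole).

5/9

Distances from Sven: Cal:3, Juno:2, Pablo:1, Quinn:1, Yara:2. Sum = 9.
n = 6, so closeness = 5/9.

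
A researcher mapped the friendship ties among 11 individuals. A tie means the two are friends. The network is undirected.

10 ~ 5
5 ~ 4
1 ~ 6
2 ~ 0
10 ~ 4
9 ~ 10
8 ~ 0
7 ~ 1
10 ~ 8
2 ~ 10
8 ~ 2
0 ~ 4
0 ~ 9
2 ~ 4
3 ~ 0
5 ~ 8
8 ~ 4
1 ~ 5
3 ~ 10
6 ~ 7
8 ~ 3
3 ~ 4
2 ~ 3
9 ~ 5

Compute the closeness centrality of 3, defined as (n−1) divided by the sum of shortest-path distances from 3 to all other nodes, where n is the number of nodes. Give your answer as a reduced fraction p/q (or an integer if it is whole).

Distances from 3: 0:1, 1:3, 2:1, 4:1, 5:2, 6:4, 7:4, 8:1, 9:2, 10:1. Sum = 20.
n = 11, so closeness = 10/20 = 1/2.

1/2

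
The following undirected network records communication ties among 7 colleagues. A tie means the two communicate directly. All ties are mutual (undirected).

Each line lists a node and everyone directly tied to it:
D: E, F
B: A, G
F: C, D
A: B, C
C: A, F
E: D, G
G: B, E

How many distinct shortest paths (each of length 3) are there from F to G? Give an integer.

1

The shortest distance is 3, and the only length-3 path is F–D–E–G. So there is exactly 1 shortest path.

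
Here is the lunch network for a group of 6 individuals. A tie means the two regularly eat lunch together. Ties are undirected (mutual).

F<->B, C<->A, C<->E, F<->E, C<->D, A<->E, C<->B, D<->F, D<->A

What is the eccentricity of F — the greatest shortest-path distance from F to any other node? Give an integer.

Distances from F: A:2, B:1, C:2, D:1, E:1.
The largest is 2 (to C and A), so the eccentricity of F is 2.

2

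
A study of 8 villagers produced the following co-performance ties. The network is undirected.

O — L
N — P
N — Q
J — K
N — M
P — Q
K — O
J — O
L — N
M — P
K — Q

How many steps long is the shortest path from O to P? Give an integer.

One shortest route is O – K – Q – P, which uses 3 edges, and at distance 2 from O we only reach {N, Q}, which does not include P. So d(O,P) = 3.

3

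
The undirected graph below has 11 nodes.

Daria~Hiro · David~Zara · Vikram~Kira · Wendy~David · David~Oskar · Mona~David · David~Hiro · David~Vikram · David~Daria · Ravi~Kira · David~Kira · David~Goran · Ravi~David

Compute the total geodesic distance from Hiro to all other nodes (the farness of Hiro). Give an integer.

Distances from Hiro: Daria:1, David:1, Goran:2, Kira:2, Mona:2, Oskar:2, Ravi:2, Vikram:2, Wendy:2, Zara:2.
Sum = 1 + 1 + 2 + 2 + 2 + 2 + 2 + 2 + 2 + 2 = 18.

18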